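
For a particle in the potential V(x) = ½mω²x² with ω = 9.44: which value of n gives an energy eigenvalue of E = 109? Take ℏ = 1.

n = 11

E_n = ℏω(n + ½) ⇒ n = E/(ℏω) − ½ = 109/9.44 − 0.5 = 11.047 → n = 11.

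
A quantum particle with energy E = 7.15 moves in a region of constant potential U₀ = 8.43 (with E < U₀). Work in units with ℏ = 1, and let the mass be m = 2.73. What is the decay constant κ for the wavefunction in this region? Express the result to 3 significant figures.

Since E < U₀ the TISE in this region is ψ'' = κ²ψ with κ = √(2m(U₀ − E))/ℏ.
κ = √(2 × 2.73 × 1.28) = 2.644.

κ = 2.64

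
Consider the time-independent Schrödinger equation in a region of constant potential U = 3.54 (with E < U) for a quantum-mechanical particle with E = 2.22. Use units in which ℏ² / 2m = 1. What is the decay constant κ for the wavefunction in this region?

Since E < U the TISE in this region is ψ'' = κ²ψ with κ = √(2m(U − E))/ℏ.
κ = √(2 × 0.5 × 1.32) = 1.149.

κ = 1.15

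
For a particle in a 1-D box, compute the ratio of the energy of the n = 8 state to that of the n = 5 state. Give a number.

E_n = n²π²ℏ²/(2mL²) so the ratio is n₂²/n₁² = 64/25 = 2.56.

2.56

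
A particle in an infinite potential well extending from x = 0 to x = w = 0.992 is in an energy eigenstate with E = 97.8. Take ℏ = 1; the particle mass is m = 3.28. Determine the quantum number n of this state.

n = 8

For an infinite well E_n = n²π²ℏ²/(2mw²), so n = (w/πℏ)√(2mE).
n = (0.992/π) × √(2 × 3.28 × 97.8) = 7.998 → n = 8.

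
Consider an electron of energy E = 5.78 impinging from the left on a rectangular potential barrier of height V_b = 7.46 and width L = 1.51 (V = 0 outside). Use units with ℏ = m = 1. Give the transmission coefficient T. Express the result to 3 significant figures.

T = 0.0110

E < V_b: inside the barrier ψ ∝ e^{±κx} with κ = √(2m(V_b − E))/ℏ = 1.833.
κL = 2.768, sinh(κL) = 7.931.
Matching ψ, ψ′ at both faces gives T = [1 + V_b² sinh²(κL) / (4E(V_b − E))]⁻¹ = 1/91.12 = 0.0110.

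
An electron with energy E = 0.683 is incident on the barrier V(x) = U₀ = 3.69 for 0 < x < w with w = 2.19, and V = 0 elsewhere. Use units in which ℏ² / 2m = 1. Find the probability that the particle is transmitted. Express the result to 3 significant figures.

T = 0.00121

Since E < U₀ the interior solution is evanescent with decay constant κ = √(2m(U₀ − E))/ℏ = 1.734.
κw = 3.798, sinh(κw) = 22.29.
The exact tunnelling result is T⁻¹ = 1 + U₀² sinh²(κw) / [4E(U₀ − E)] = 824.2, so T = 0.00121.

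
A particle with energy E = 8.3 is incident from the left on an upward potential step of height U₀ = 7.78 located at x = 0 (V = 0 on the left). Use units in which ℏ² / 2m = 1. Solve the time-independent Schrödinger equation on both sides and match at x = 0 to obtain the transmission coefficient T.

On each side the TISE gives plane waves with k = √(2m(E − V))/ℏ: k₁ = √(2·½·8.3) = 2.881, k₂ = √(2·½·0.52) = 0.7211.
Matching ψ and ψ′ at x = 0 gives r = (k₁ − k₂)/(k₁ + k₂), so R = r² = 0.3595 and T = 1 − R = 0.6405.

T = 0.640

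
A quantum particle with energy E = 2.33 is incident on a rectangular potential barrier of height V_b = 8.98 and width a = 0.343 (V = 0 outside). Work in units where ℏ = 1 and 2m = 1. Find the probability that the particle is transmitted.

E < V_b: inside the barrier ψ ∝ e^{±κx} with κ = √(2m(V_b − E))/ℏ = 2.579.
κa = 0.8845, sinh(κa) = 1.004.
The exact tunnelling result is T⁻¹ = 1 + V_b² sinh²(κa) / [4E(V_b − E)] = 2.313, so T = 0.432.

T = 0.432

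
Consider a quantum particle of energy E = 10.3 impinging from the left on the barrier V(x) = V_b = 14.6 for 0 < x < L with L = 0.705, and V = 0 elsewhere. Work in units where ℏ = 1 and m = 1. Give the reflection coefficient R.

R = 0.948

E < V_b: inside the barrier ψ ∝ e^{±κx} with κ = √(2m(V_b − E))/ℏ = 2.933.
κL = 2.067, sinh(κL) = 3.889.
The exact tunnelling result is T⁻¹ = 1 + V_b² sinh²(κL) / [4E(V_b − E)] = 19.20, so T = 0.0521.
R = 1 − T = 0.948.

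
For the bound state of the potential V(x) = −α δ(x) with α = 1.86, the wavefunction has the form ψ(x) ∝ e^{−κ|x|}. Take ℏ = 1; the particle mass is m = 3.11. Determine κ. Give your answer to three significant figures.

Integrating the TISE across x = 0 gives the cusp condition ψ'(0⁺) − ψ'(0⁻) = −(2mα/ℏ²)ψ(0).
With ψ ∝ e^{−κ|x|} this yields −2κ = −2mα/ℏ², so κ = mα/ℏ² = 5.785.

κ = 5.78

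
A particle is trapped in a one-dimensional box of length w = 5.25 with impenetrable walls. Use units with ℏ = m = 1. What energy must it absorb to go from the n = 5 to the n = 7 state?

E_n = n²π²ℏ²/(2mw²), so ΔE = (7² − 5²) π²ℏ²/(2mw²).
ΔE = 24 × π² / (2 × 1 × 5.25²) = 4.297.

ΔE = 4.30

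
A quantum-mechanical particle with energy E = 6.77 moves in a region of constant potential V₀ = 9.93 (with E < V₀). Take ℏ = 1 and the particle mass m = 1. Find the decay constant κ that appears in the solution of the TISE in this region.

Since E < V₀ the TISE in this region is ψ'' = κ²ψ with κ = √(2m(V₀ − E))/ℏ.
κ = √(2 × 1 × 3.16) = 2.514.

κ = 2.51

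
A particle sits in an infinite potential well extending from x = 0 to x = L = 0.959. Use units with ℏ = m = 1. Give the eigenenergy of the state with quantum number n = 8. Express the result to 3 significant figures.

E = 343

Requiring ψ(0) = ψ(L) = 0 quantises k = nπ/L, hence E_n = ℏ²k²/2m = n²π²ℏ²/(2mL²).
E_8 = 8² × π² / (2 × 1 × 0.959²) = 343.4.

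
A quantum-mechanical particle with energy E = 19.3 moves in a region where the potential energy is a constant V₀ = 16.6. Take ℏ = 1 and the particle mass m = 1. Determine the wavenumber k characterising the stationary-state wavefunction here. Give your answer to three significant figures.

k = 2.32

With E > V₀ the solution is oscillatory, ψ ∝ e^{±ikx} with k = √(2m(E − V₀))/ℏ.
k = √(2 × 1 × 2.7) = 2.324.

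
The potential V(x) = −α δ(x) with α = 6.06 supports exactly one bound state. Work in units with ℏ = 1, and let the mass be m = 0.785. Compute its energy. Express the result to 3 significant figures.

The bound state is ψ(x) = √κ e^{−κ|x|}. The derivative jump ψ'(0⁺) − ψ'(0⁻) = −(2mα/ℏ²)ψ(0) fixes κ = mα/ℏ² = 4.757.
Then E = −ℏ²κ²/(2m) = −mα²/(2ℏ²) = -14.41.

E = -14.4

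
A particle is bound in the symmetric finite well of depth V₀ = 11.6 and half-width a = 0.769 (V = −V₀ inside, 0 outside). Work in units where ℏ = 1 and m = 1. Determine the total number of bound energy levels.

N = 3

Define the well-strength parameter z₀ = (a/ℏ)√(2mV₀) = 0.769 × √(2·1·11.6) = 3.704.
The even/odd transcendental equations gain one root per π/2 in z₀, giving N = 1 + ⌊2z₀/π⌋ = 1 + ⌊2.358⌋ = 3.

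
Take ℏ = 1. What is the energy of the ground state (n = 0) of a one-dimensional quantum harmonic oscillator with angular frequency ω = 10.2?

Using E_n = (n + ½)ℏω: E_0 = 0.5 × 10.2 = 5.100.

E = 5.10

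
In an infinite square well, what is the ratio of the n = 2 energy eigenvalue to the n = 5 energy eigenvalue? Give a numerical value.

0.16

Since E_n ∝ n², the ratio is (2/5)² = 0.16.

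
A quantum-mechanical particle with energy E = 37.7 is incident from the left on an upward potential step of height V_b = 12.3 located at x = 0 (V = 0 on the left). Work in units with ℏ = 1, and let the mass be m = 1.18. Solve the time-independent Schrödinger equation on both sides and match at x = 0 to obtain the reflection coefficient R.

The wavenumbers are k₁ = √(2mE)/ℏ = 9.432 on the left and k₂ = √(2m(E − V_b))/ℏ = 7.742 on the right.
Matching ψ and ψ′ at x = 0 gives r = (k₁ − k₂)/(k₁ + k₂), so R = r² = 0.009684 and T = 1 − R = 0.9903.

R = 0.00968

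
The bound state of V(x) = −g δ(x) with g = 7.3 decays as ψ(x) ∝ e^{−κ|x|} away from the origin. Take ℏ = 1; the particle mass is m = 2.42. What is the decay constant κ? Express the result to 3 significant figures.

Integrate −(ℏ²/2m)ψ'' − gδ(x)ψ = Eψ from −ε to +ε: the ψ'' term gives ψ'(0⁺) − ψ'(0⁻) and the δ term gives −(2mg/ℏ²)ψ(0).
With ψ ∝ e^{−κ|x|} this yields −2κ = −2mg/ℏ², so κ = mg/ℏ² = 17.67.

κ = 17.7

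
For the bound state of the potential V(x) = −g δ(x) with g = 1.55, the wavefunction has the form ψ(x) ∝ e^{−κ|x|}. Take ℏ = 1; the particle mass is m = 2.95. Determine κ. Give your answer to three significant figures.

κ = 4.57

Integrating the TISE across x = 0 gives the cusp condition ψ'(0⁺) − ψ'(0⁻) = −(2mg/ℏ²)ψ(0).
With ψ ∝ e^{−κ|x|} this yields −2κ = −2mg/ℏ², so κ = mg/ℏ² = 4.573.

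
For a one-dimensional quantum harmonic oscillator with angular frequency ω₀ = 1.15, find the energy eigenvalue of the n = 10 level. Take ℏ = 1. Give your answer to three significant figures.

The oscillator eigenvalues are E_n = ℏω₀(n + ½), so E_10 = 1.15 × 10.5 = 12.08.

E = 12.1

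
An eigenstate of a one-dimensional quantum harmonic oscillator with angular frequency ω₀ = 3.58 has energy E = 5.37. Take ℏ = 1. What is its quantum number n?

n = 1

E_n = ℏω₀(n + ½) ⇒ n = E/(ℏω₀) − ½ = 5.37/3.58 − 0.5 = 1.000 → n = 1.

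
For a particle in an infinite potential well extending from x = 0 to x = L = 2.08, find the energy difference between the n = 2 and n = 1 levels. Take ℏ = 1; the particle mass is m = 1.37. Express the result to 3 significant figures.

E_n = n²π²ℏ²/(2mL²), so ΔE = (2² − 1²) π²ℏ²/(2mL²).
ΔE = 3 × π² / (2 × 1.37 × 2.08²) = 2.498.

ΔE = 2.50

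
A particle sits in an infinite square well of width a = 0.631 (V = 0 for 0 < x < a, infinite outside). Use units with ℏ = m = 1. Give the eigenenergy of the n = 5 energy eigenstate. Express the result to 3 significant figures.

Requiring ψ(0) = ψ(a) = 0 quantises k = nπ/a, hence E_n = ℏ²k²/2m = n²π²ℏ²/(2ma²).
E_5 = 5² × π² / (2 × 1 × 0.631²) = 309.8.

E = 310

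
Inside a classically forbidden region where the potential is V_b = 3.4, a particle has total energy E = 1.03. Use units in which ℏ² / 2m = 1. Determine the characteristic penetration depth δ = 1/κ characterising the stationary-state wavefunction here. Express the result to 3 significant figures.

Since E < V_b the TISE in this region is ψ'' = κ²ψ with κ = √(2m(V_b − E))/ℏ.
κ = √(2 × 0.5 × 2.37) = 1.539. The penetration depth is δ = 1/κ = 0.650.

δ = 0.650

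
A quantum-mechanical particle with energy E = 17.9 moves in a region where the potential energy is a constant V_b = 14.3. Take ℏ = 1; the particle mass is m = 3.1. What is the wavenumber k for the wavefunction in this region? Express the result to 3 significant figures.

k = 4.72

With E > V_b the solution is oscillatory, ψ ∝ e^{±ikx} with k = √(2m(E − V_b))/ℏ.
k = √(2 × 3.1 × 3.6) = 4.724.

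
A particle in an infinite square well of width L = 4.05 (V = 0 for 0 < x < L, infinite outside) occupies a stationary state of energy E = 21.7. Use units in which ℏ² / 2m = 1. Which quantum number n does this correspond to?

For an infinite well E_n = n²π²ℏ²/(2mL²), so n = (L/πℏ)√(2mE).
n = (4.05/π) × √(2 × 0.5 × 21.7) = 6.005 → n = 6.

n = 6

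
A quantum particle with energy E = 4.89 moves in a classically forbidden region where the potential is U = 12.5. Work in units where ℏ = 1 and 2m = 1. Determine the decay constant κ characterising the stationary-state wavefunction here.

κ = 2.76

Since E < U the TISE in this region is ψ'' = κ²ψ with κ = √(2m(U − E))/ℏ.
κ = √(2 × 0.5 × 7.61) = 2.759.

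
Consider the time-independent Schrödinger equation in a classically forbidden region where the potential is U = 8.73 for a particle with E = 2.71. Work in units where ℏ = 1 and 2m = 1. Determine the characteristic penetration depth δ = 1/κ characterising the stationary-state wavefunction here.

Since E < U the TISE in this region is ψ'' = κ²ψ with κ = √(2m(U − E))/ℏ.
κ = √(2 × 0.5 × 6.02) = 2.454. The penetration depth is δ = 1/κ = 0.408.

δ = 0.408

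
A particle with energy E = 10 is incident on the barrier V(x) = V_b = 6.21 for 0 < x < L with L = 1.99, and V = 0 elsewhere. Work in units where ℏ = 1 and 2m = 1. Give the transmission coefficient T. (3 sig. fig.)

T = 0.898

Above the barrier the interior wavenumber is k₂ = √(2m(E − V_b))/ℏ = 1.947, giving phase k₂L = 3.874.
T = [1 + V_b² sin²(k₂L) / (4E(E − V_b))]⁻¹ = 1/1.114 = 0.898.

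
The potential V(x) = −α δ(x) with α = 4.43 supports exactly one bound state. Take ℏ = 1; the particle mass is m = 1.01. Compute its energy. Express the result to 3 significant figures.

For x ≠ 0 the bound state is ψ ∝ e^{−κ|x|}; integrating the TISE across the delta gives the cusp condition 2κ = 2mα/ℏ², so κ = 4.474.
Then E = −ℏ²κ²/(2m) = −mα²/(2ℏ²) = -9.911.

E = -9.91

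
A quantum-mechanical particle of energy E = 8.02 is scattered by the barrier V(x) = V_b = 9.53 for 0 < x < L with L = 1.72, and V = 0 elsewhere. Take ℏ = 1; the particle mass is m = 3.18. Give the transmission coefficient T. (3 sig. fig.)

Since E < V_b the interior solution is evanescent with decay constant κ = √(2m(V_b − E))/ℏ = 3.099.
κL = 5.330, sinh(κL) = 103.2.
The exact tunnelling result is T⁻¹ = 1 + V_b² sinh²(κL) / [4E(V_b − E)] = 19980, so T = 0.0000500.

T = 0.0000500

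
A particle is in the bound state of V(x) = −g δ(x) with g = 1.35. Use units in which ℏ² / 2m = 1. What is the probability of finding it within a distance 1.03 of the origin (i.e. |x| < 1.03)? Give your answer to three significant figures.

P = 0.751

The normalised bound state is ψ = √κ e^{−κ|x|} with κ = mg/ℏ² = 0.6750.
P(|x| < d) = ∫_{−d}^{d} κ e^{−2κ|x|} dx = 1 − e^{−2κd} = 1 − e^{−1.391} = 0.7510.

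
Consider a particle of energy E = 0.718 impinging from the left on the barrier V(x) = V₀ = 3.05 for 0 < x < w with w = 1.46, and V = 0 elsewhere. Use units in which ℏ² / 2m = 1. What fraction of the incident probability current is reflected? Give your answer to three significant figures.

R = 0.967

Since E < V₀ the interior solution is evanescent with decay constant κ = √(2m(V₀ − E))/ℏ = 1.527.
κw = 2.230, sinh(κw) = 4.594.
Matching ψ, ψ′ at both faces gives T = [1 + V₀² sinh²(κw) / (4E(V₀ − E))]⁻¹ = 1/30.31 = 0.0330.
R = 1 − T = 0.967.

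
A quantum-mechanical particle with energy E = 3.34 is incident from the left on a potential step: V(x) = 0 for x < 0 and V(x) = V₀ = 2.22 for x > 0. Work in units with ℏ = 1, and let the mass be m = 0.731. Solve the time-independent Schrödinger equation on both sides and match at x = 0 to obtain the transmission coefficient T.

On each side the TISE gives plane waves with k = √(2m(E − V))/ℏ: k₁ = √(2·0.731·3.34) = 2.210, k₂ = √(2·0.731·1.12) = 1.280.
Matching ψ and ψ′ at x = 0 gives r = (k₁ − k₂)/(k₁ + k₂), so R = r² = 0.07106 and T = 1 − R = 0.9289.

T = 0.929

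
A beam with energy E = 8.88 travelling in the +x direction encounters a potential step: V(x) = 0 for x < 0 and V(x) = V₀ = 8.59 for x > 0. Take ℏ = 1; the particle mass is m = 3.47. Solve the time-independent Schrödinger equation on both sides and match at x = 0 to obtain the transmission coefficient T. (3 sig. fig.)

T = 0.519

On each side the TISE gives plane waves with k = √(2m(E − V))/ℏ: k₁ = √(2·3.47·8.88) = 7.850, k₂ = √(2·3.47·0.29) = 1.419.
Continuity of ψ and ψ′ at the step yields the reflection amplitude r = (k₁ − k₂)/(k₁ + k₂) = 0.6939; thus R = |r|² = 0.4815, T = 0.5185.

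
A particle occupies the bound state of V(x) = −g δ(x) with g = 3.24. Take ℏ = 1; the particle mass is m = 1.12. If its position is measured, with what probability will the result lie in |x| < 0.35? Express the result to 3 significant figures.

P = 0.921

The normalised bound state is ψ = √κ e^{−κ|x|} with κ = mg/ℏ² = 3.629.
P(|x| < d) = ∫_{−d}^{d} κ e^{−2κ|x|} dx = 1 − e^{−2κd} = 1 − e^{−2.540} = 0.9211.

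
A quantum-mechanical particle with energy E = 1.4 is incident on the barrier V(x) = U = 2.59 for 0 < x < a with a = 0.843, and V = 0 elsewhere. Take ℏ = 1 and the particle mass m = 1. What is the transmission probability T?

T = 0.256

E < U: inside the barrier ψ ∝ e^{±κx} with κ = √(2m(U − E))/ℏ = 1.543.
κa = 1.301, sinh(κa) = 1.699.
Matching ψ, ψ′ at both faces gives T = [1 + U² sinh²(κa) / (4E(U − E))]⁻¹ = 1/3.907 = 0.256.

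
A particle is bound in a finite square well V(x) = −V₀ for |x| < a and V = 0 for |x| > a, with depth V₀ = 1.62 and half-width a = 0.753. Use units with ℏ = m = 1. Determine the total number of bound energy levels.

N = 1

The dimensionless depth is z₀ = a√(2mV₀)/ℏ = 0.753 × √(3.240) = 1.355.
The even/odd transcendental equations gain one root per π/2 in z₀, giving N = 1 + ⌊2z₀/π⌋ = 1 + ⌊0.8629⌋ = 1.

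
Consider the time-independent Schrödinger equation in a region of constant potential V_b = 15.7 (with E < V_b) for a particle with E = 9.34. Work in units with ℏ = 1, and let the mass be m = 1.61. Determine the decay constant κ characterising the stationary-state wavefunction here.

Since E < V_b the TISE in this region is ψ'' = κ²ψ with κ = √(2m(V_b − E))/ℏ.
κ = √(2 × 1.61 × 6.36) = 4.525.

κ = 4.53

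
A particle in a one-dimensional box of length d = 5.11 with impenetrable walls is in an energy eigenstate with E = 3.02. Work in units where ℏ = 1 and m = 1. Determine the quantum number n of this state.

n = 4

From E_n = n²π²ℏ²/(2md²) invert to n = √(2md²E)/(πℏ).
n = (5.11/π) × √(2 × 1 × 3.02) = 3.998 → n = 4.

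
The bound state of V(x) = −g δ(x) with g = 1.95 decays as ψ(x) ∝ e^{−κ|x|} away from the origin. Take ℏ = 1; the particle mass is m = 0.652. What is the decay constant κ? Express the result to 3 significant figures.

κ = 1.27

Integrating the TISE across x = 0 gives the cusp condition ψ'(0⁺) − ψ'(0⁻) = −(2mg/ℏ²)ψ(0).
With ψ ∝ e^{−κ|x|} this yields −2κ = −2mg/ℏ², so κ = mg/ℏ² = 1.271.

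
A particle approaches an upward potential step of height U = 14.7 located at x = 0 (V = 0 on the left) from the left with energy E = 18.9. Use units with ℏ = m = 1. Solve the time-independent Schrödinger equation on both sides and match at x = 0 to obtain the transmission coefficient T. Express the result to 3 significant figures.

T = 0.871

The wavenumbers are k₁ = √(2mE)/ℏ = 6.148 on the left and k₂ = √(2m(E − U))/ℏ = 2.898 on the right.
Continuity of ψ and ψ′ at the step yields the reflection amplitude r = (k₁ − k₂)/(k₁ + k₂) = 0.3592; thus R = |r|² = 0.1291, T = 0.8709.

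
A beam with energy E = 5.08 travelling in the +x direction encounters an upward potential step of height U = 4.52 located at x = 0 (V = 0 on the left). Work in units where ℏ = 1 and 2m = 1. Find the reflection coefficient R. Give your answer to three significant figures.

The wavenumbers are k₁ = √(2mE)/ℏ = 2.254 on the left and k₂ = √(2m(E − U))/ℏ = 0.7483 on the right.
Continuity of ψ and ψ′ at the step yields the reflection amplitude r = (k₁ − k₂)/(k₁ + k₂) = 0.5015; thus R = |r|² = 0.2515, T = 0.7485.

R = 0.251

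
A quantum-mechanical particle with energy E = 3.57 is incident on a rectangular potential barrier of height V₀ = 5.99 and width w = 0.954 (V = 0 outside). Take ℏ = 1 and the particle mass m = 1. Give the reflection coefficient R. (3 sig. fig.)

R = 0.944

E < V₀: inside the barrier ψ ∝ e^{±κx} with κ = √(2m(V₀ − E))/ℏ = 2.200.
κw = 2.099, sinh(κw) = 4.017.
Matching ψ, ψ′ at both faces gives T = [1 + V₀² sinh²(κw) / (4E(V₀ − E))]⁻¹ = 1/17.75 = 0.0563.
R = 1 − T = 0.944.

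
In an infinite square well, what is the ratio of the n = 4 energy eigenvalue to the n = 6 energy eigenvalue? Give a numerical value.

Since E_n ∝ n², the ratio is (4/6)² = 0.444444.

0.444444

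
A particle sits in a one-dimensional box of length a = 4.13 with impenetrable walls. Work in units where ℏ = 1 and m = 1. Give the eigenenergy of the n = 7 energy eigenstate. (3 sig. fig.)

E = 14.2

Requiring ψ(0) = ψ(a) = 0 quantises k = nπ/a, hence E_n = ℏ²k²/2m = n²π²ℏ²/(2ma²).
E_7 = 7² × π² / (2 × 1 × 4.13²) = 14.18.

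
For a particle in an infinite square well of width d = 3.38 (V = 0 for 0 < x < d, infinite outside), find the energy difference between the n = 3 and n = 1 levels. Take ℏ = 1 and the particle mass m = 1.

E_n = n²π²ℏ²/(2md²), so ΔE = (3² − 1²) π²ℏ²/(2md²).
ΔE = 8 × π² / (2 × 1 × 3.38²) = 3.456.

ΔE = 3.46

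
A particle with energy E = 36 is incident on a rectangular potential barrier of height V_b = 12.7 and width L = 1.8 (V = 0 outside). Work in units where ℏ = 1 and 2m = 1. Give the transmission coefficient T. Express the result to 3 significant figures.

Above the barrier the interior wavenumber is k₂ = √(2m(E − V_b))/ℏ = 4.827, giving phase k₂L = 8.689.
T = [1 + V_b² sin²(k₂L) / (4E(E − V_b))]⁻¹ = 1/1.022 = 0.979.

T = 0.979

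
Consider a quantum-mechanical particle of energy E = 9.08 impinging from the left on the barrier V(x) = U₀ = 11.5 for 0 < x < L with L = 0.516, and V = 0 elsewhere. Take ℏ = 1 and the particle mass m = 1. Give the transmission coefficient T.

T = 0.255

E < U₀: inside the barrier ψ ∝ e^{±κx} with κ = √(2m(U₀ − E))/ℏ = 2.200.
κL = 1.135, sinh(κL) = 1.395.
The exact tunnelling result is T⁻¹ = 1 + U₀² sinh²(κL) / [4E(U₀ − E)] = 3.929, so T = 0.255.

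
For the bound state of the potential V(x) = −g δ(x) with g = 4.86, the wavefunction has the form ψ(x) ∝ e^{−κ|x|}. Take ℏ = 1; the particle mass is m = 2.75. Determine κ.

κ = 13.4

Integrate −(ℏ²/2m)ψ'' − gδ(x)ψ = Eψ from −ε to +ε: the ψ'' term gives ψ'(0⁺) − ψ'(0⁻) and the δ term gives −(2mg/ℏ²)ψ(0).
With ψ ∝ e^{−κ|x|} this yields −2κ = −2mg/ℏ², so κ = mg/ℏ² = 13.37.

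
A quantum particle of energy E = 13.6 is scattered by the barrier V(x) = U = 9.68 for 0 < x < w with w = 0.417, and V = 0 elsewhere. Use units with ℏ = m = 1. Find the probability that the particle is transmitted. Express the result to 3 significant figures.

T = 0.729

E > U: inside the barrier k₂ = √(2m(E − U))/ℏ = 2.800, k₂w = 1.168.
Matching at both interfaces gives T⁻¹ = 1 + U² sin²(k₂w) / [4E(E − U)] = 1.372, hence T = 0.729.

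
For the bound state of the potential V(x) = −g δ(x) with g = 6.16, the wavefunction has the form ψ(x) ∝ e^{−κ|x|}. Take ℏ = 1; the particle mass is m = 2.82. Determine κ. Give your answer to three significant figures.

κ = 17.4

Integrate −(ℏ²/2m)ψ'' − gδ(x)ψ = Eψ from −ε to +ε: the ψ'' term gives ψ'(0⁺) − ψ'(0⁻) and the δ term gives −(2mg/ℏ²)ψ(0).
With ψ ∝ e^{−κ|x|} this yields −2κ = −2mg/ℏ², so κ = mg/ℏ² = 17.37.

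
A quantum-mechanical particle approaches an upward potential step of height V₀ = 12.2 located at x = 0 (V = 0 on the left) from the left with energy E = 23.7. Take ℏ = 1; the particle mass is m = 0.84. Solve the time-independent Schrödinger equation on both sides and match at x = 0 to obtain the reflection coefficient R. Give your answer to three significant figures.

On each side the TISE gives plane waves with k = √(2m(E − V))/ℏ: k₁ = √(2·0.84·23.7) = 6.310, k₂ = √(2·0.84·11.5) = 4.395.
Continuity of ψ and ψ′ at the step yields the reflection amplitude r = (k₁ − k₂)/(k₁ + k₂) = 0.1788; thus R = |r|² = 0.03198, T = 0.9680.

R = 0.0320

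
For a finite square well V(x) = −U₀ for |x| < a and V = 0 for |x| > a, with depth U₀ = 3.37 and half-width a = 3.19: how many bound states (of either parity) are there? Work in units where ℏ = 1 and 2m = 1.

N = 4

Define the well-strength parameter z₀ = (a/ℏ)√(2mU₀) = 3.19 × √(2·0.5·3.37) = 5.856.
The even/odd transcendental equations gain one root per π/2 in z₀, giving N = 1 + ⌊2z₀/π⌋ = 1 + ⌊3.728⌋ = 4.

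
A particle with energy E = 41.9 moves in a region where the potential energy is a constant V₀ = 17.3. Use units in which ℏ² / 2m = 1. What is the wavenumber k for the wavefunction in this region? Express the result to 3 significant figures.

k = 4.96

With E > V₀ the solution is oscillatory, ψ ∝ e^{±ikx} with k = √(2m(E − V₀))/ℏ.
k = √(2 × 0.5 × 24.6) = 4.960.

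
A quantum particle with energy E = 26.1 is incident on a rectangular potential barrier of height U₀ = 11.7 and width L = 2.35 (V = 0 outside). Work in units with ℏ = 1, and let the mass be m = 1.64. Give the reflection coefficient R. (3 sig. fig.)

R = 0.0164

Above the barrier the interior wavenumber is k₂ = √(2m(E − U₀))/ℏ = 6.873, giving phase k₂L = 16.15.
T = [1 + U₀² sin²(k₂L) / (4E(E − U₀))]⁻¹ = 1/1.017 = 0.984.
R = 1 − T = 0.0164.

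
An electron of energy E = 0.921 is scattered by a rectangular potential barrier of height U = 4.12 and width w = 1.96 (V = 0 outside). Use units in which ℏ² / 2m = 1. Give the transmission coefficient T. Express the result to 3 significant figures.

Since E < U the interior solution is evanescent with decay constant κ = √(2m(U − E))/ℏ = 1.789.
κw = 3.506, sinh(κw) = 16.64.
The exact tunnelling result is T⁻¹ = 1 + U² sinh²(κw) / [4E(U − E)] = 399.6, so T = 0.00250.

T = 0.00250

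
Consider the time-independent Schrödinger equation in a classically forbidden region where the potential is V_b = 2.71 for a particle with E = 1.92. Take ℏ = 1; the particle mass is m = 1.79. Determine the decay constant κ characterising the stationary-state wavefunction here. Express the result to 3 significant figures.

κ = 1.68

Since E < V_b the TISE in this region is ψ'' = κ²ψ with κ = √(2m(V_b − E))/ℏ.
κ = √(2 × 1.79 × 0.79) = 1.682.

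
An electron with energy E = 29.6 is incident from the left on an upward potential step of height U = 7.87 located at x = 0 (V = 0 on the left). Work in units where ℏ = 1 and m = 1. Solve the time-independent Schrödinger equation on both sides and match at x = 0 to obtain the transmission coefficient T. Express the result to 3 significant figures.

T = 0.994

The wavenumbers are k₁ = √(2mE)/ℏ = 7.694 on the left and k₂ = √(2m(E − U))/ℏ = 6.592 on the right.
Matching ψ and ψ′ at x = 0 gives r = (k₁ − k₂)/(k₁ + k₂), so R = r² = 0.005947 and T = 1 − R = 0.9941.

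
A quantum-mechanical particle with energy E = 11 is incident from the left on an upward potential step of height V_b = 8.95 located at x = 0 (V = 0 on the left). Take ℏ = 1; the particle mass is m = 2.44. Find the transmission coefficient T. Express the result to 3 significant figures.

T = 0.842

On each side the TISE gives plane waves with k = √(2m(E − V))/ℏ: k₁ = √(2·2.44·11) = 7.327, k₂ = √(2·2.44·2.05) = 3.163.
Continuity of ψ and ψ′ at the step yields the reflection amplitude r = (k₁ − k₂)/(k₁ + k₂) = 0.3969; thus R = |r|² = 0.1576, T = 0.8424.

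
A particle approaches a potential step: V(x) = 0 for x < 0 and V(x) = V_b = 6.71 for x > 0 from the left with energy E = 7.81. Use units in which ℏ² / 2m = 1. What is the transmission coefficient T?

The wavenumbers are k₁ = √(2mE)/ℏ = 2.795 on the left and k₂ = √(2m(E − V_b))/ℏ = 1.049 on the right.
Matching ψ and ψ′ at x = 0 gives r = (k₁ − k₂)/(k₁ + k₂), so R = r² = 0.2063 and T = 1 − R = 0.7937.

T = 0.794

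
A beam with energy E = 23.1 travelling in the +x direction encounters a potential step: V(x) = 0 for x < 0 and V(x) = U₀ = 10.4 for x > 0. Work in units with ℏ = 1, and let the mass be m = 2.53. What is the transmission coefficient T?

T = 0.978

On each side the TISE gives plane waves with k = √(2m(E − V))/ℏ: k₁ = √(2·2.53·23.1) = 10.81, k₂ = √(2·2.53·12.7) = 8.016.
Continuity of ψ and ψ′ at the step yields the reflection amplitude r = (k₁ − k₂)/(k₁ + k₂) = 0.1485; thus R = |r|² = 0.02204, T = 0.9780.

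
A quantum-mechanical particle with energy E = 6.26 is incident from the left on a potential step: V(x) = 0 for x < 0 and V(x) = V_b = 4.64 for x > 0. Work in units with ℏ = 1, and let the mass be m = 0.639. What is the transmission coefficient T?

On each side the TISE gives plane waves with k = √(2m(E − V))/ℏ: k₁ = √(2·0.639·6.26) = 2.828, k₂ = √(2·0.639·1.62) = 1.439.
Matching ψ and ψ′ at x = 0 gives r = (k₁ − k₂)/(k₁ + k₂), so R = r² = 0.1060 and T = 1 − R = 0.8940.

T = 0.894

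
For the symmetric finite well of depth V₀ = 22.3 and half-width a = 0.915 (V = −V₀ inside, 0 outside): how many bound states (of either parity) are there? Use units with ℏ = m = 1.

The dimensionless depth is z₀ = a√(2mV₀)/ℏ = 0.915 × √(44.60) = 6.111.
The even/odd transcendental equations gain one root per π/2 in z₀, giving N = 1 + ⌊2z₀/π⌋ = 1 + ⌊3.890⌋ = 4.

N = 4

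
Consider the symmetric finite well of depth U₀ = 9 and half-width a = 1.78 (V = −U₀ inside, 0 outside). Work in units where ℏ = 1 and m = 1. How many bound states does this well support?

N = 5

Define the well-strength parameter z₀ = (a/ℏ)√(2mU₀) = 1.78 × √(2·1·9) = 7.552.
A new bound state (alternating even/odd) appears each time z₀ passes a multiple of π/2, so N = ⌊2z₀/π⌋ + 1 = ⌊4.808⌋ + 1 = 5.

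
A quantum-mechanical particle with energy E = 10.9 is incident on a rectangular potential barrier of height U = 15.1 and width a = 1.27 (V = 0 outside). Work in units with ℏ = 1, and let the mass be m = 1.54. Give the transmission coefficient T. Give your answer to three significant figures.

T = 0.000346

E < U: inside the barrier ψ ∝ e^{±κx} with κ = √(2m(U − E))/ℏ = 3.597.
κa = 4.568, sinh(κa) = 48.16.
The exact tunnelling result is T⁻¹ = 1 + U² sinh²(κa) / [4E(U − E)] = 2889, so T = 0.000346.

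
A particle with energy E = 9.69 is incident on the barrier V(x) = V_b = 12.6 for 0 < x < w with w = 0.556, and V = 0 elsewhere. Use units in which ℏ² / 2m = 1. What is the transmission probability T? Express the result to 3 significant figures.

T = 0.371

Since E < V_b the interior solution is evanescent with decay constant κ = √(2m(V_b − E))/ℏ = 1.706.
κw = 0.9485, sinh(κw) = 1.097.
The exact tunnelling result is T⁻¹ = 1 + V_b² sinh²(κw) / [4E(V_b − E)] = 2.694, so T = 0.371.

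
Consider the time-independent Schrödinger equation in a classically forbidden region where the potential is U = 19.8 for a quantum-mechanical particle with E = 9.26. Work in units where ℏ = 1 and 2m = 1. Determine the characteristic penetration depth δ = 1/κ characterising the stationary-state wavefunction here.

δ = 0.308

Since E < U the TISE in this region is ψ'' = κ²ψ with κ = √(2m(U − E))/ℏ.
κ = √(2 × 0.5 × 10.54) = 3.247. The penetration depth is δ = 1/κ = 0.308.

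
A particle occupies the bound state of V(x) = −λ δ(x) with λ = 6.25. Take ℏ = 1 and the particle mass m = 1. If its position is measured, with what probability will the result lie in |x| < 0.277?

P = 0.969

The normalised bound state is ψ = √κ e^{−κ|x|} with κ = mλ/ℏ² = 6.250.
P(|x| < d) = ∫_{−d}^{d} κ e^{−2κ|x|} dx = 1 − e^{−2κd} = 1 − e^{−3.463} = 0.9686.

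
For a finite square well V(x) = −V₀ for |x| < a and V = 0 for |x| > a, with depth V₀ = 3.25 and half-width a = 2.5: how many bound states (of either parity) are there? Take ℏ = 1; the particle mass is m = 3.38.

The dimensionless depth is z₀ = a√(2mV₀)/ℏ = 2.5 × √(21.97) = 11.72.
A new bound state (alternating even/odd) appears each time z₀ passes a multiple of π/2, so N = ⌊2z₀/π⌋ + 1 = ⌊7.460⌋ + 1 = 8.

N = 8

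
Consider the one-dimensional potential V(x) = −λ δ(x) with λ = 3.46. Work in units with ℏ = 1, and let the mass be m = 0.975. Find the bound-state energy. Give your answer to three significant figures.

E = -5.84

For x ≠ 0 the bound state is ψ ∝ e^{−κ|x|}; integrating the TISE across the delta gives the cusp condition 2κ = 2mλ/ℏ², so κ = 3.374.
Then E = −ℏ²κ²/(2m) = −mλ²/(2ℏ²) = -5.836.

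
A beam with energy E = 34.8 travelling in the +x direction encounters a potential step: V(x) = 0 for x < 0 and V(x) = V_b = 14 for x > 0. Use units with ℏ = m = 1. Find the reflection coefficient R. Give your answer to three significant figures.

R = 0.0164

The wavenumbers are k₁ = √(2mE)/ℏ = 8.343 on the left and k₂ = √(2m(E − V_b))/ℏ = 6.450 on the right.
Continuity of ψ and ψ′ at the step yields the reflection amplitude r = (k₁ − k₂)/(k₁ + k₂) = 0.1280; thus R = |r|² = 0.01637, T = 0.9836.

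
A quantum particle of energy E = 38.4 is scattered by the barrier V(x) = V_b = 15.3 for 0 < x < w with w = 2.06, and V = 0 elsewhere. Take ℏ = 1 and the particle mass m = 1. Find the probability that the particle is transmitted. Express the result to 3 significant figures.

T = 0.939

Above the barrier the interior wavenumber is k₂ = √(2m(E − V_b))/ℏ = 6.797, giving phase k₂w = 14.00.
T = [1 + V_b² sin²(k₂w) / (4E(E − V_b))]⁻¹ = 1/1.065 = 0.939.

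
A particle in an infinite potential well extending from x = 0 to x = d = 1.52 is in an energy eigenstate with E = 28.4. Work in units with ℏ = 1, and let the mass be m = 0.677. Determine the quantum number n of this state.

For an infinite well E_n = n²π²ℏ²/(2md²), so n = (d/πℏ)√(2mE).
n = (1.52/π) × √(2 × 0.677 × 28.4) = 3.000 → n = 3.

n = 3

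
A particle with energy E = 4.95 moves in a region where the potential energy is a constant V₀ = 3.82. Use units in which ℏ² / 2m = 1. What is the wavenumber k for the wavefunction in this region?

k = 1.06

With E > V₀ the solution is oscillatory, ψ ∝ e^{±ikx} with k = √(2m(E − V₀))/ℏ.
k = √(2 × 0.5 × 1.13) = 1.063.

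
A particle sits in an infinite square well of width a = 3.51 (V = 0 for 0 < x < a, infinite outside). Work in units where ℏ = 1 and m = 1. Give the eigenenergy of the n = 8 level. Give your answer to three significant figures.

E = 25.6

Requiring ψ(0) = ψ(a) = 0 quantises k = nπ/a, hence E_n = ℏ²k²/2m = n²π²ℏ²/(2ma²).
E_8 = 8² × π² / (2 × 1 × 3.51²) = 25.64.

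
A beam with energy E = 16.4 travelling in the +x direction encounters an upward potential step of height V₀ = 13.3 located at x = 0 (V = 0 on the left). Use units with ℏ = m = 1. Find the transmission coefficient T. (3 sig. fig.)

T = 0.845

On each side the TISE gives plane waves with k = √(2m(E − V))/ℏ: k₁ = √(2·1·16.4) = 5.727, k₂ = √(2·1·3.1) = 2.490.
Matching ψ and ψ′ at x = 0 gives r = (k₁ − k₂)/(k₁ + k₂), so R = r² = 0.1552 and T = 1 − R = 0.8448.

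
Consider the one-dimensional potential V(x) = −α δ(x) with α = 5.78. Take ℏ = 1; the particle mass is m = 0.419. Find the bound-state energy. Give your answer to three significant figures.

For x ≠ 0 the bound state is ψ ∝ e^{−κ|x|}; integrating the TISE across the delta gives the cusp condition 2κ = 2mα/ℏ², so κ = 2.422.
Then E = −ℏ²κ²/(2m) = −mα²/(2ℏ²) = -6.999.

E = -7.00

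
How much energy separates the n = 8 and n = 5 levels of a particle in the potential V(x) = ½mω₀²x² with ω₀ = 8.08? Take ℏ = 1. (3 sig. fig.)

E_n = ℏω₀(n + ½), so ΔE = (8 − 5) ℏω₀ = 3 × 8.08 = 24.24.

ΔE = 24.2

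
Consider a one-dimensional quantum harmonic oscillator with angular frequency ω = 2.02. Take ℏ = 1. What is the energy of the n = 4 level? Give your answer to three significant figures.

E = 9.09

Using E_n = (n + ½)ℏω: E_4 = 4.5 × 2.02 = 9.090.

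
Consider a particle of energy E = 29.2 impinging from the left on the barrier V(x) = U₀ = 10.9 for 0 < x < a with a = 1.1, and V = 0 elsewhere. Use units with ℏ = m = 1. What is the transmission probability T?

E > U₀: inside the barrier k₂ = √(2m(E − U₀))/ℏ = 6.050, k₂a = 6.655.
T = [1 + U₀² sin²(k₂a) / (4E(E − U₀))]⁻¹ = 1/1.007 = 0.993.

T = 0.993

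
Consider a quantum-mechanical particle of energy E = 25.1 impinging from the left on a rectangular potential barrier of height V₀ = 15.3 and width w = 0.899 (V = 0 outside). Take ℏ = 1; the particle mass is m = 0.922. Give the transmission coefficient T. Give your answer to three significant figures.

Above the barrier the interior wavenumber is k₂ = √(2m(E − V₀))/ℏ = 4.251, giving phase k₂w = 3.822.
Matching at both interfaces gives T⁻¹ = 1 + V₀² sin²(k₂w) / [4E(E − V₀)] = 1.094, hence T = 0.914.

T = 0.914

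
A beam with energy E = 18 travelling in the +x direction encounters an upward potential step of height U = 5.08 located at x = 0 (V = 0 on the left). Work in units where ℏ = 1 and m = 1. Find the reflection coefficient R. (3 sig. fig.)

On each side the TISE gives plane waves with k = √(2m(E − V))/ℏ: k₁ = √(2·1·18) = 6.000, k₂ = √(2·1·12.92) = 5.083.
Matching ψ and ψ′ at x = 0 gives r = (k₁ − k₂)/(k₁ + k₂), so R = r² = 0.006841 and T = 1 − R = 0.9932.

R = 0.00684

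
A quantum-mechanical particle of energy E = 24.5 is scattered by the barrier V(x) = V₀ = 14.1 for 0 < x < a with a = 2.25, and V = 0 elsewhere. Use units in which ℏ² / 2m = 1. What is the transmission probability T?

T = 0.882

Above the barrier the interior wavenumber is k₂ = √(2m(E − V₀))/ℏ = 3.225, giving phase k₂a = 7.256.
T = [1 + V₀² sin²(k₂a) / (4E(E − V₀))]⁻¹ = 1/1.133 = 0.882.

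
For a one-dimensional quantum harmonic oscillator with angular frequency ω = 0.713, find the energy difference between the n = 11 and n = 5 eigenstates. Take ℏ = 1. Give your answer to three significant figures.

E_n = ℏω(n + ½), so ΔE = (11 − 5) ℏω = 6 × 0.713 = 4.278.

ΔE = 4.28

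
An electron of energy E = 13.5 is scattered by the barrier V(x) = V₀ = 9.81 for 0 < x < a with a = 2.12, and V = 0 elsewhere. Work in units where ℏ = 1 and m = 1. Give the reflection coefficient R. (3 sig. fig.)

R = 0.108

E > V₀: inside the barrier k₂ = √(2m(E − V₀))/ℏ = 2.717, k₂a = 5.759.
T = [1 + V₀² sin²(k₂a) / (4E(E − V₀))]⁻¹ = 1/1.121 = 0.892.
R = 1 − T = 0.108.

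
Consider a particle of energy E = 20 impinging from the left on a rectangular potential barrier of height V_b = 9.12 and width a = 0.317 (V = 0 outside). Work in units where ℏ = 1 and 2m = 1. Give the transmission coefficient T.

T = 0.933

E > V_b: inside the barrier k₂ = √(2m(E − V_b))/ℏ = 3.298, k₂a = 1.046.
T = [1 + V_b² sin²(k₂a) / (4E(E − V_b))]⁻¹ = 1/1.072 = 0.933.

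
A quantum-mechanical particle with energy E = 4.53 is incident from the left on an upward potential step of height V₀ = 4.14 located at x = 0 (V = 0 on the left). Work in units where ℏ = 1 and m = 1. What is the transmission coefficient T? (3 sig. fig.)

T = 0.702

On each side the TISE gives plane waves with k = √(2m(E − V))/ℏ: k₁ = √(2·1·4.53) = 3.010, k₂ = √(2·1·0.39) = 0.8832.
Matching ψ and ψ′ at x = 0 gives r = (k₁ − k₂)/(k₁ + k₂), so R = r² = 0.2984 and T = 1 − R = 0.7016.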